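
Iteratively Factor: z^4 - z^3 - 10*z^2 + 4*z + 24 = (z - 2)*(z^3 + z^2 - 8*z - 12) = (z - 2)*(z + 2)*(z^2 - z - 6) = (z - 2)*(z + 2)^2*(z - 3)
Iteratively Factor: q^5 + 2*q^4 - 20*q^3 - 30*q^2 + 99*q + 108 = (q + 1)*(q^4 + q^3 - 21*q^2 - 9*q + 108) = (q + 1)*(q + 3)*(q^3 - 2*q^2 - 15*q + 36) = (q - 3)*(q + 1)*(q + 3)*(q^2 + q - 12) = (q - 3)*(q + 1)*(q + 3)*(q + 4)*(q - 3)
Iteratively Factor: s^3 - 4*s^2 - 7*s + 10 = (s + 2)*(s^2 - 6*s + 5) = (s - 5)*(s + 2)*(s - 1)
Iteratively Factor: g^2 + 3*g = (g)*(g + 3)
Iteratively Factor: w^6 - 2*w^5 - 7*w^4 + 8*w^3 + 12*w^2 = (w)*(w^5 - 2*w^4 - 7*w^3 + 8*w^2 + 12*w) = w*(w + 2)*(w^4 - 4*w^3 + w^2 + 6*w) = w*(w - 3)*(w + 2)*(w^3 - w^2 - 2*w) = w*(w - 3)*(w - 2)*(w + 2)*(w^2 + w) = w^2*(w - 3)*(w - 2)*(w + 2)*(w + 1)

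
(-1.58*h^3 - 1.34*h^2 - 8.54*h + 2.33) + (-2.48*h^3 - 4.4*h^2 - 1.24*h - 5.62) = -4.06*h^3 - 5.74*h^2 - 9.78*h - 3.29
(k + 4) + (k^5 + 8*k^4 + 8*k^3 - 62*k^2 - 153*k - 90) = k^5 + 8*k^4 + 8*k^3 - 62*k^2 - 152*k - 86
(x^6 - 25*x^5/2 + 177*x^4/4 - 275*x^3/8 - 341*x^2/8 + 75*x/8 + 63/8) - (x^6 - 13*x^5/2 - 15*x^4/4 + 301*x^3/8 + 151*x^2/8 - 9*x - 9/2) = -6*x^5 + 48*x^4 - 72*x^3 - 123*x^2/2 + 147*x/8 + 99/8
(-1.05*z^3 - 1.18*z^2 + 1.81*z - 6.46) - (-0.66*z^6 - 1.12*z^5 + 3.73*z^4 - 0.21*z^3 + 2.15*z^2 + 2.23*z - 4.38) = 0.66*z^6 + 1.12*z^5 - 3.73*z^4 - 0.84*z^3 - 3.33*z^2 - 0.42*z - 2.08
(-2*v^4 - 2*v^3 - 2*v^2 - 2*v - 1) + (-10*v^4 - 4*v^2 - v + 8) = -12*v^4 - 2*v^3 - 6*v^2 - 3*v + 7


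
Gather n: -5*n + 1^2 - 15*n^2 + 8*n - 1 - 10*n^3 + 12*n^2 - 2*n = -10*n^3 - 3*n^2 + n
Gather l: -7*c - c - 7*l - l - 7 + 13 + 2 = -8*c - 8*l + 8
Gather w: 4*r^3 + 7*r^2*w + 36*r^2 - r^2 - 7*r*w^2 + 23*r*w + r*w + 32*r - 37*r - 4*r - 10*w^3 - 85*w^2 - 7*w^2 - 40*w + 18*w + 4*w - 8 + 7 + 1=4*r^3 + 35*r^2 - 9*r - 10*w^3 + w^2*(-7*r - 92) + w*(7*r^2 + 24*r - 18)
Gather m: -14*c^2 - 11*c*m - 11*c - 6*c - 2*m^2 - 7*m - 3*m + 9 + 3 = -14*c^2 - 17*c - 2*m^2 + m*(-11*c - 10) + 12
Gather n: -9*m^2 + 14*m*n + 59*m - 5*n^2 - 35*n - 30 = -9*m^2 + 59*m - 5*n^2 + n*(14*m - 35) - 30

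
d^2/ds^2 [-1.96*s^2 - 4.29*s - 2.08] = -3.92000000000000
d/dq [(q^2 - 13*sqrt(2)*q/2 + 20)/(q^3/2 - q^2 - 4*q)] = 2*(-q^4 + 13*sqrt(2)*q^3 - 68*q^2 - 13*sqrt(2)*q^2 + 80*q + 160)/(q^2*(q^4 - 4*q^3 - 12*q^2 + 32*q + 64))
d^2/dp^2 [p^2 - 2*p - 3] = 2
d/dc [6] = 0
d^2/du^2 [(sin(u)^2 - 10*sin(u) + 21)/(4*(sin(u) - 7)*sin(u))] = 3*(sin(u)^2 - 2)/(4*sin(u)^3)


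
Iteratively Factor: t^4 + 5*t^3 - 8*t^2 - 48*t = (t)*(t^3 + 5*t^2 - 8*t - 48) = t*(t + 4)*(t^2 + t - 12) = t*(t - 3)*(t + 4)*(t + 4)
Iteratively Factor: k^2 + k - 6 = (k - 2)*(k + 3)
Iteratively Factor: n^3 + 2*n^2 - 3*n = (n - 1)*(n^2 + 3*n) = n*(n - 1)*(n + 3)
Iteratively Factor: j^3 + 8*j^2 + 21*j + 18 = (j + 2)*(j^2 + 6*j + 9) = (j + 2)*(j + 3)*(j + 3)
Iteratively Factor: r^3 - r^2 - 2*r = (r - 2)*(r^2 + r) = r*(r - 2)*(r + 1)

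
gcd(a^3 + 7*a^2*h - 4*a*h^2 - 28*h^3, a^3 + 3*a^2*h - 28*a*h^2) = a + 7*h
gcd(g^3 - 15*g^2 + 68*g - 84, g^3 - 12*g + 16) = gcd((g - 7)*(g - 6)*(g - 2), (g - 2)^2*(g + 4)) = g - 2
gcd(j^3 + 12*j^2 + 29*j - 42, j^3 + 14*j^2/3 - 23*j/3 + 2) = j^2 + 5*j - 6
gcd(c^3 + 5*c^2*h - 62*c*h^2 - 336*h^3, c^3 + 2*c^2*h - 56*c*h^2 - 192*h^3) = c^2 - 2*c*h - 48*h^2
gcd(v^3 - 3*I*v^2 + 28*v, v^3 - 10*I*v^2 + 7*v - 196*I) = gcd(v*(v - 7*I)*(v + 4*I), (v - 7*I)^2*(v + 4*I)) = v^2 - 3*I*v + 28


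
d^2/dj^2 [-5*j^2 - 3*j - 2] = -10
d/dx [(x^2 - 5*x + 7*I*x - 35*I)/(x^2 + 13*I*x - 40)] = (x^2*(5 + 6*I) + x*(-80 + 70*I) - 255 - 280*I)/(x^4 + 26*I*x^3 - 249*x^2 - 1040*I*x + 1600)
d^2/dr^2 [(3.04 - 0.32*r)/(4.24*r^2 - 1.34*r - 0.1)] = ((0.32*r - 3.04)*(8.48*r - 1.34)*(16.96*r - 2.68) + (8.1408*r - 26.6368)*(-4.24*r^2 + 1.34*r + 0.1))/(-4.24*r^2 + 1.34*r + 0.1)^3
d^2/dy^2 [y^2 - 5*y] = 2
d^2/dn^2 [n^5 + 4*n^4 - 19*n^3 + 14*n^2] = 20*n^3 + 48*n^2 - 114*n + 28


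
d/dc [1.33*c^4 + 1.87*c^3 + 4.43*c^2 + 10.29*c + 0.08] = 5.32*c^3 + 5.61*c^2 + 8.86*c + 10.29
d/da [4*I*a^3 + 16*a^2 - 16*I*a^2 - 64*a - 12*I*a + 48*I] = 12*I*a^2 + 32*a*(1 - I) - 64 - 12*I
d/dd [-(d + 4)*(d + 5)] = -2*d - 9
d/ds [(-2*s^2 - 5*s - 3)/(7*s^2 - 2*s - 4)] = (39*s^2 + 58*s + 14)/(49*s^4 - 28*s^3 - 52*s^2 + 16*s + 16)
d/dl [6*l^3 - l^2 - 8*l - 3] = 18*l^2 - 2*l - 8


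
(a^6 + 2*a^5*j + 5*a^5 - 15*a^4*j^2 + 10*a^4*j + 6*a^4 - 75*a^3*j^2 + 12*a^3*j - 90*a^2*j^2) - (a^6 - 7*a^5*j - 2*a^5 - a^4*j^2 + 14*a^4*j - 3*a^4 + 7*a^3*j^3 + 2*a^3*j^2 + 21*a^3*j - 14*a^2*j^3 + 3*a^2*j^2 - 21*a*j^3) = 9*a^5*j + 7*a^5 - 14*a^4*j^2 - 4*a^4*j + 9*a^4 - 7*a^3*j^3 - 77*a^3*j^2 - 9*a^3*j + 14*a^2*j^3 - 93*a^2*j^2 + 21*a*j^3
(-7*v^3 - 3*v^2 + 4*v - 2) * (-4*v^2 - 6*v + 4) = 28*v^5 + 54*v^4 - 26*v^3 - 28*v^2 + 28*v - 8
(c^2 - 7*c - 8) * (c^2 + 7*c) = c^4 - 57*c^2 - 56*c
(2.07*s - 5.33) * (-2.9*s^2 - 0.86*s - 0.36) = -6.003*s^3 + 13.6768*s^2 + 3.8386*s + 1.9188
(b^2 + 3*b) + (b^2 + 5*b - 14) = 2*b^2 + 8*b - 14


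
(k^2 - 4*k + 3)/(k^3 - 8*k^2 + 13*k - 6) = (k - 3)/(k^2 - 7*k + 6)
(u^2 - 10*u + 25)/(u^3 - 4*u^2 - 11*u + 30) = (u - 5)/(u^2 + u - 6)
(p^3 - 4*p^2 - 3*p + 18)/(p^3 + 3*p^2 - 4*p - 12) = (p^2 - 6*p + 9)/(p^2 + p - 6)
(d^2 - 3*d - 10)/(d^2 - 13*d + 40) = (d + 2)/(d - 8)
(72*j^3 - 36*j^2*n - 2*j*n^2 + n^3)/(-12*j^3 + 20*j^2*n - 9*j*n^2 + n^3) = (-6*j - n)/(j - n)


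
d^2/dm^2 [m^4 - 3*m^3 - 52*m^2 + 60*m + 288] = 12*m^2 - 18*m - 104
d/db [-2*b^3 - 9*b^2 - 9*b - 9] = -6*b^2 - 18*b - 9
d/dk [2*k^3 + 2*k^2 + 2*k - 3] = 6*k^2 + 4*k + 2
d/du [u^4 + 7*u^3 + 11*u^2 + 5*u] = 4*u^3 + 21*u^2 + 22*u + 5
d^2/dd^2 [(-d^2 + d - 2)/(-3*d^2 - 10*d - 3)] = 2*(-39*d^3 + 27*d^2 + 207*d + 221)/(27*d^6 + 270*d^5 + 981*d^4 + 1540*d^3 + 981*d^2 + 270*d + 27)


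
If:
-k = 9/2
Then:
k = -9/2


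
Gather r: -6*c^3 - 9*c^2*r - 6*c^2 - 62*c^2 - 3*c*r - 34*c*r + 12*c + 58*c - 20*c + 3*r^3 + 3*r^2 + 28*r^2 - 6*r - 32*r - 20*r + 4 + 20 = -6*c^3 - 68*c^2 + 50*c + 3*r^3 + 31*r^2 + r*(-9*c^2 - 37*c - 58) + 24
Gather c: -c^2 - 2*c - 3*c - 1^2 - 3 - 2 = -c^2 - 5*c - 6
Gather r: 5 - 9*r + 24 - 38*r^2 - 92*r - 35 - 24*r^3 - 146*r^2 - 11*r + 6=-24*r^3 - 184*r^2 - 112*r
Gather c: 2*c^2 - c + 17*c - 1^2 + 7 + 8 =2*c^2 + 16*c + 14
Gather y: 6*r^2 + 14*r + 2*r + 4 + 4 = 6*r^2 + 16*r + 8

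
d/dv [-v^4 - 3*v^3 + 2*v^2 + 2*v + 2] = -4*v^3 - 9*v^2 + 4*v + 2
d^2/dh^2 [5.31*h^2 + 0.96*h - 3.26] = 10.6200000000000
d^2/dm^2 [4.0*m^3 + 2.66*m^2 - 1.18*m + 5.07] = 24.0*m + 5.32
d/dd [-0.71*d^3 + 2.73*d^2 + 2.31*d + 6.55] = -2.13*d^2 + 5.46*d + 2.31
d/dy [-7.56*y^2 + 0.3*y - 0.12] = 0.3 - 15.12*y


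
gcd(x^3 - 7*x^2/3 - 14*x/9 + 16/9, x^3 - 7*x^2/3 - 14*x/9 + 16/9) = x^3 - 7*x^2/3 - 14*x/9 + 16/9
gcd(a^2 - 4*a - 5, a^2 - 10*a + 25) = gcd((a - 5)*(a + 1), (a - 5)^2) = a - 5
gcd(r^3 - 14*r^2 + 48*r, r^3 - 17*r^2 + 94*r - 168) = r - 6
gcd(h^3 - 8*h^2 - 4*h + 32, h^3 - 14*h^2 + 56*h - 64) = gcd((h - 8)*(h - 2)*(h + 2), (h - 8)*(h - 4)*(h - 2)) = h^2 - 10*h + 16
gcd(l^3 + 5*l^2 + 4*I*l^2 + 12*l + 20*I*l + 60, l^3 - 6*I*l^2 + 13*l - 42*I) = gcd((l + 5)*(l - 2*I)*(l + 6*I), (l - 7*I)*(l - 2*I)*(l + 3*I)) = l - 2*I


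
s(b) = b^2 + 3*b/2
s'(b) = 2*b + 3/2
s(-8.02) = 52.29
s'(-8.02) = -14.54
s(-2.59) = 2.82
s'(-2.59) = -3.68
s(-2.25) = 1.69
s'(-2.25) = -3.00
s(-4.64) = 14.57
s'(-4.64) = -7.78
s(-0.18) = -0.24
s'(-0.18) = 1.14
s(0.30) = 0.54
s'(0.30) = 2.10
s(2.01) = 7.06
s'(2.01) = 5.52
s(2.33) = 8.92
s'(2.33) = 6.16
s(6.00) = 45.00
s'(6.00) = 13.50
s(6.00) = 45.00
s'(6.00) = 13.50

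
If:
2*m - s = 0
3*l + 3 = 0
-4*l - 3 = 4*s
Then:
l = -1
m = 1/8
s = 1/4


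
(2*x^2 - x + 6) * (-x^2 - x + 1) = -2*x^4 - x^3 - 3*x^2 - 7*x + 6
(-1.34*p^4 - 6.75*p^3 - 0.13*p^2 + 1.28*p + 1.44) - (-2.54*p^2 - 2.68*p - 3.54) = -1.34*p^4 - 6.75*p^3 + 2.41*p^2 + 3.96*p + 4.98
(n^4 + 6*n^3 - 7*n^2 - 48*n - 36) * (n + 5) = n^5 + 11*n^4 + 23*n^3 - 83*n^2 - 276*n - 180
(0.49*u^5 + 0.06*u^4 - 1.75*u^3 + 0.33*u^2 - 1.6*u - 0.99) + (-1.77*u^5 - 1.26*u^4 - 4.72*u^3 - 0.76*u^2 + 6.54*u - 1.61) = -1.28*u^5 - 1.2*u^4 - 6.47*u^3 - 0.43*u^2 + 4.94*u - 2.6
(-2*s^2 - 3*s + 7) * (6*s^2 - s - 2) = -12*s^4 - 16*s^3 + 49*s^2 - s - 14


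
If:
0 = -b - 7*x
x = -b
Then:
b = 0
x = 0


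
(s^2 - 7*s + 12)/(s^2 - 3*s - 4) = (s - 3)/(s + 1)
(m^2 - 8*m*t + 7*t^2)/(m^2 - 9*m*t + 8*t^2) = (-m + 7*t)/(-m + 8*t)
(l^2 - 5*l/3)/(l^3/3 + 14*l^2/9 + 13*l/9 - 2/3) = 3*l*(3*l - 5)/(3*l^3 + 14*l^2 + 13*l - 6)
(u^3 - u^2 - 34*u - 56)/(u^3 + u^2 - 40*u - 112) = (u + 2)/(u + 4)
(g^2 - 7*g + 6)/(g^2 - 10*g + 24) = (g - 1)/(g - 4)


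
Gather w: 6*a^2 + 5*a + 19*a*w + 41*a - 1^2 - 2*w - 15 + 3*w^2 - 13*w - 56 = 6*a^2 + 46*a + 3*w^2 + w*(19*a - 15) - 72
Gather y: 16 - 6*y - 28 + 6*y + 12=0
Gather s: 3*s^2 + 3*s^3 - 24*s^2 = 3*s^3 - 21*s^2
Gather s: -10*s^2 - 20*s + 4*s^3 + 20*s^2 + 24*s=4*s^3 + 10*s^2 + 4*s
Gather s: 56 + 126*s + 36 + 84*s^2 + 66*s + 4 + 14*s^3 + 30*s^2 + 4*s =14*s^3 + 114*s^2 + 196*s + 96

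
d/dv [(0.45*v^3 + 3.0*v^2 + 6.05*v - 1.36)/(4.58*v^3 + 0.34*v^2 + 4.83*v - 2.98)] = (8.88178419700125e-16*v^5 - 13.587*v^4 - 51.071*v^3 + 27.0964*v^2 - 16.9552*v - 11.4602)/(20.9764*v^6 + 3.1144*v^5 + 44.3584*v^4 - 24.0124*v^3 + 21.3025*v^2 - 28.7868*v + 8.8804)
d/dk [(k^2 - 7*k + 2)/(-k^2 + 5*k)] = 2*(-k^2 + 2*k - 5)/(k^2*(k^2 - 10*k + 25))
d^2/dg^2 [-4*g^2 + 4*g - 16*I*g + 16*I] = -8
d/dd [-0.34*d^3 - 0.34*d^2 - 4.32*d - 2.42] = -1.02*d^2 - 0.68*d - 4.32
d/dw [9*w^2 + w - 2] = 18*w + 1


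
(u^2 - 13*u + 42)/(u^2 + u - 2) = (u^2 - 13*u + 42)/(u^2 + u - 2)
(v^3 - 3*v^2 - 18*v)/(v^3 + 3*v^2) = (v - 6)/v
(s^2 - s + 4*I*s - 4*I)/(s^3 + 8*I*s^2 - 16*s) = (s - 1)/(s*(s + 4*I))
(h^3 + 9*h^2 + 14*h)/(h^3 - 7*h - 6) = h*(h + 7)/(h^2 - 2*h - 3)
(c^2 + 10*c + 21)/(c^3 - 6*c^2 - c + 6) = (c^2 + 10*c + 21)/(c^3 - 6*c^2 - c + 6)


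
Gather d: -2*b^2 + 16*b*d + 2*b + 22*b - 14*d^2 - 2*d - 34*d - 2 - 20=-2*b^2 + 24*b - 14*d^2 + d*(16*b - 36) - 22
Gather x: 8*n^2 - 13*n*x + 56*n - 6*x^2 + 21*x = 8*n^2 + 56*n - 6*x^2 + x*(21 - 13*n)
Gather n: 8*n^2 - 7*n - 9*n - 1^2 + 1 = 8*n^2 - 16*n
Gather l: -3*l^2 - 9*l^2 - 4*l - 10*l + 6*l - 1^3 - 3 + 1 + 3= -12*l^2 - 8*l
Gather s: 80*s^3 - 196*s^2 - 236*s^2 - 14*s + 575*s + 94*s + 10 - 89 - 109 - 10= 80*s^3 - 432*s^2 + 655*s - 198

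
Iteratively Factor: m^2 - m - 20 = (m + 4)*(m - 5)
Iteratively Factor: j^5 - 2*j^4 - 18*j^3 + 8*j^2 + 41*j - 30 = (j - 1)*(j^4 - j^3 - 19*j^2 - 11*j + 30) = (j - 1)^2*(j^3 - 19*j - 30) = (j - 1)^2*(j + 3)*(j^2 - 3*j - 10) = (j - 5)*(j - 1)^2*(j + 3)*(j + 2)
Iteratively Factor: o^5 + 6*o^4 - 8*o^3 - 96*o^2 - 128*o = (o - 4)*(o^4 + 10*o^3 + 32*o^2 + 32*o) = (o - 4)*(o + 2)*(o^3 + 8*o^2 + 16*o) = o*(o - 4)*(o + 2)*(o^2 + 8*o + 16) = o*(o - 4)*(o + 2)*(o + 4)*(o + 4)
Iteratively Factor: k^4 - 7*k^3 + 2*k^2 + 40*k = (k - 5)*(k^3 - 2*k^2 - 8*k) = (k - 5)*(k - 4)*(k^2 + 2*k) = k*(k - 5)*(k - 4)*(k + 2)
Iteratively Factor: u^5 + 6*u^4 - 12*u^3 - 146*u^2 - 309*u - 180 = (u + 1)*(u^4 + 5*u^3 - 17*u^2 - 129*u - 180) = (u + 1)*(u + 3)*(u^3 + 2*u^2 - 23*u - 60) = (u - 5)*(u + 1)*(u + 3)*(u^2 + 7*u + 12) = (u - 5)*(u + 1)*(u + 3)^2*(u + 4)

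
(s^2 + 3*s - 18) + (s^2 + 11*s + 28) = 2*s^2 + 14*s + 10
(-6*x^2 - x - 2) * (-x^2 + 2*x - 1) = 6*x^4 - 11*x^3 + 6*x^2 - 3*x + 2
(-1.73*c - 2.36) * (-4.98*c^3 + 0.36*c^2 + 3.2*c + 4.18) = 8.6154*c^4 + 11.13*c^3 - 6.3856*c^2 - 14.7834*c - 9.8648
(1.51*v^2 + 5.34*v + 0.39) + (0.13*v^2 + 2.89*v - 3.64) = 1.64*v^2 + 8.23*v - 3.25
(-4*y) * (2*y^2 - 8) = -8*y^3 + 32*y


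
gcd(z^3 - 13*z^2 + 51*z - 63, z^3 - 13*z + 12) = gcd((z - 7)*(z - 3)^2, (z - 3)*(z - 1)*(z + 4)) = z - 3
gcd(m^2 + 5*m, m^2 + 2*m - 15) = m + 5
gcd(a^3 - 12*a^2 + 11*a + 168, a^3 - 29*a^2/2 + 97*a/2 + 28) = a^2 - 15*a + 56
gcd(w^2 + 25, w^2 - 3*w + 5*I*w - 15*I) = w + 5*I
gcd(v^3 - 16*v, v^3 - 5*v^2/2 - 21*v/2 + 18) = v - 4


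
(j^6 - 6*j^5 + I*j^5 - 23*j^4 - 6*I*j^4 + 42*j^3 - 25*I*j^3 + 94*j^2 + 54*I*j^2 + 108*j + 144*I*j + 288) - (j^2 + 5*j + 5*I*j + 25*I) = j^6 - 6*j^5 + I*j^5 - 23*j^4 - 6*I*j^4 + 42*j^3 - 25*I*j^3 + 93*j^2 + 54*I*j^2 + 103*j + 139*I*j + 288 - 25*I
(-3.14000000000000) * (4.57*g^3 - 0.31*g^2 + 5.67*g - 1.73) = -14.3498*g^3 + 0.9734*g^2 - 17.8038*g + 5.4322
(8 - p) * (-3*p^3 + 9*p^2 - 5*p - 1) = 3*p^4 - 33*p^3 + 77*p^2 - 39*p - 8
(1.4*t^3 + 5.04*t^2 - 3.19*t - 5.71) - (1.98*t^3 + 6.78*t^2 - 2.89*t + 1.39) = -0.58*t^3 - 1.74*t^2 - 0.3*t - 7.1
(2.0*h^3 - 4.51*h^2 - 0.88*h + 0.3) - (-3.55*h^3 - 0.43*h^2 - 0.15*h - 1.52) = 5.55*h^3 - 4.08*h^2 - 0.73*h + 1.82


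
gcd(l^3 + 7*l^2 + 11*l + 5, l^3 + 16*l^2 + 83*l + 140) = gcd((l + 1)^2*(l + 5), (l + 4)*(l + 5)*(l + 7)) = l + 5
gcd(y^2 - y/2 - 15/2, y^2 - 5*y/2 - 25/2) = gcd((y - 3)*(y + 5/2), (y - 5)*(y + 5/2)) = y + 5/2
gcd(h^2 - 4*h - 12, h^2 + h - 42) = h - 6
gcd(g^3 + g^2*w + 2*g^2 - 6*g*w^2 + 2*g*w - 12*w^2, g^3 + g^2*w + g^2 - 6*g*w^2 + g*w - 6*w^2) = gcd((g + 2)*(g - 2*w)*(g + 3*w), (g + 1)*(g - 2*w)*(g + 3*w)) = -g^2 - g*w + 6*w^2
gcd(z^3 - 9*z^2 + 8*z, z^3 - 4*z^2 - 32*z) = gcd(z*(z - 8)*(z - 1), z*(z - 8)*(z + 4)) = z^2 - 8*z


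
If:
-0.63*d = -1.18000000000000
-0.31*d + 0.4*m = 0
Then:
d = 1.87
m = 1.45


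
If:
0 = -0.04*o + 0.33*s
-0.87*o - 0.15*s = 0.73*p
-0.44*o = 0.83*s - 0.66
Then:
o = 1.22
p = -1.49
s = 0.15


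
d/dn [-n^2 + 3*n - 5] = 3 - 2*n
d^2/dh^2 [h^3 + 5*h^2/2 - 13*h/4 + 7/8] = 6*h + 5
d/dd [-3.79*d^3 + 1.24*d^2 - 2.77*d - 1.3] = -11.37*d^2 + 2.48*d - 2.77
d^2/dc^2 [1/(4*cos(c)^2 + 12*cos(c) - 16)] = (-4*sin(c)^4 + 27*sin(c)^2 - 3*cos(c)/4 - 9*cos(3*c)/4 + 3)/(4*(cos(c) - 1)^3*(cos(c) + 4)^3)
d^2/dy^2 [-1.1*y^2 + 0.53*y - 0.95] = -2.20000000000000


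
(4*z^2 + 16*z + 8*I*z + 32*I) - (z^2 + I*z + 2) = 3*z^2 + 16*z + 7*I*z - 2 + 32*I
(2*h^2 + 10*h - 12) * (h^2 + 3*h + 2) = 2*h^4 + 16*h^3 + 22*h^2 - 16*h - 24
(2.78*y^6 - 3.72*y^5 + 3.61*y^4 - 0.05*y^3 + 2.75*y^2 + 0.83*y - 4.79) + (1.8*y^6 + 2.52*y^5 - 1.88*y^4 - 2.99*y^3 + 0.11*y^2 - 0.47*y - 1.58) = 4.58*y^6 - 1.2*y^5 + 1.73*y^4 - 3.04*y^3 + 2.86*y^2 + 0.36*y - 6.37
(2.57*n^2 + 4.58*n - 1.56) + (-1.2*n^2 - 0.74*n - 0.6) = 1.37*n^2 + 3.84*n - 2.16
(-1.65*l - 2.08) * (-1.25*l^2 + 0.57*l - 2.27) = 2.0625*l^3 + 1.6595*l^2 + 2.5599*l + 4.7216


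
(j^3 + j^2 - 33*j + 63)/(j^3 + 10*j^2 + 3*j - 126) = (j - 3)/(j + 6)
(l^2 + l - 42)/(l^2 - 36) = (l + 7)/(l + 6)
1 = 1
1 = 1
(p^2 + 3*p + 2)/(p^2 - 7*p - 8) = (p + 2)/(p - 8)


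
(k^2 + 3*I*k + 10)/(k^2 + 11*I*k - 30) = (k - 2*I)/(k + 6*I)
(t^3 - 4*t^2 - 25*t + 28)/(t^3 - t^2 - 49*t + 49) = (t + 4)/(t + 7)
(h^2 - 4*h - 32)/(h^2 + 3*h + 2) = (h^2 - 4*h - 32)/(h^2 + 3*h + 2)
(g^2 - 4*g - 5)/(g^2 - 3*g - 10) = (g + 1)/(g + 2)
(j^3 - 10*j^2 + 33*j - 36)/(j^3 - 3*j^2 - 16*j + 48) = (j - 3)/(j + 4)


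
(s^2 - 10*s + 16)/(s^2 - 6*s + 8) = (s - 8)/(s - 4)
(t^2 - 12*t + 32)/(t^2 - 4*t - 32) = (t - 4)/(t + 4)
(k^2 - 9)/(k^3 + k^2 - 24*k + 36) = (k + 3)/(k^2 + 4*k - 12)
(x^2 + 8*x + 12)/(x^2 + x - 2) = (x + 6)/(x - 1)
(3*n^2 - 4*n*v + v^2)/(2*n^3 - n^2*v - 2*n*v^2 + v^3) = (-3*n + v)/(-2*n^2 - n*v + v^2)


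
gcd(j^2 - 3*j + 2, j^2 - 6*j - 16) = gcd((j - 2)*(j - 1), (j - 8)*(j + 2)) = 1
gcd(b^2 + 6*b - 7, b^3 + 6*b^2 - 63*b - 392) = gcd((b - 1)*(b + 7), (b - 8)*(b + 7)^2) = b + 7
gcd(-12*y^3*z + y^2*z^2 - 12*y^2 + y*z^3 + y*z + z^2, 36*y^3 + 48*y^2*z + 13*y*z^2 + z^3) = 1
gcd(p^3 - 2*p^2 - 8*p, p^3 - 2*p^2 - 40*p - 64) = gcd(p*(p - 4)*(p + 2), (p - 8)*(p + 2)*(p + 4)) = p + 2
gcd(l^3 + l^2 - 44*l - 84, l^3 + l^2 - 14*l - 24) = l + 2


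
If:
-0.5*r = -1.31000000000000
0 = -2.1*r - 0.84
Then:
No Solution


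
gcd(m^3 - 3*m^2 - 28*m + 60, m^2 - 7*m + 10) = m - 2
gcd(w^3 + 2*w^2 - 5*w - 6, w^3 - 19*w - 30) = w + 3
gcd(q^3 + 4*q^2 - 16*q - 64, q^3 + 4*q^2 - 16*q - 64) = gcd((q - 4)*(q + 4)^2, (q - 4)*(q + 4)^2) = q^3 + 4*q^2 - 16*q - 64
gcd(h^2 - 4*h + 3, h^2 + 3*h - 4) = h - 1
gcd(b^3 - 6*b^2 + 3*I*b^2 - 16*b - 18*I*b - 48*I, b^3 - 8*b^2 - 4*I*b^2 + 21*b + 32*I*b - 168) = b^2 + b*(-8 + 3*I) - 24*I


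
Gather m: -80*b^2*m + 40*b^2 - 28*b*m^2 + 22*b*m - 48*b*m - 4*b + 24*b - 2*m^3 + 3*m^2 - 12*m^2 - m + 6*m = 40*b^2 + 20*b - 2*m^3 + m^2*(-28*b - 9) + m*(-80*b^2 - 26*b + 5)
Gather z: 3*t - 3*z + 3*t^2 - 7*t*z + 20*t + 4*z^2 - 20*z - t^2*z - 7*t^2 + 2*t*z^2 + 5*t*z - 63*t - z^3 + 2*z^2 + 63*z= -4*t^2 - 40*t - z^3 + z^2*(2*t + 6) + z*(-t^2 - 2*t + 40)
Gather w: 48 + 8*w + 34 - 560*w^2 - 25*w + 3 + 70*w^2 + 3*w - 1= -490*w^2 - 14*w + 84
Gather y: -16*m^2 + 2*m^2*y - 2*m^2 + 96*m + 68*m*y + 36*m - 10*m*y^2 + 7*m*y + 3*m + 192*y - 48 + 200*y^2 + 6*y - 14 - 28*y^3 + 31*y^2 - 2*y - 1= -18*m^2 + 135*m - 28*y^3 + y^2*(231 - 10*m) + y*(2*m^2 + 75*m + 196) - 63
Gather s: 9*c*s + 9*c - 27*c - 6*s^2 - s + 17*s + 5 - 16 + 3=-18*c - 6*s^2 + s*(9*c + 16) - 8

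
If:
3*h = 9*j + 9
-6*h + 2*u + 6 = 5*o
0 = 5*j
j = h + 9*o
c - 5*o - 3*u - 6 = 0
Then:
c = 119/6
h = 3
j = 0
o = -1/3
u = 31/6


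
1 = 1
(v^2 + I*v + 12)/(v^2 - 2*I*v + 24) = (v - 3*I)/(v - 6*I)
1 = 1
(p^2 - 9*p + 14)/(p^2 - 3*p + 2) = (p - 7)/(p - 1)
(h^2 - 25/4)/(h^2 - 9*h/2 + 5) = (h + 5/2)/(h - 2)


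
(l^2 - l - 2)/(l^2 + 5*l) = (l^2 - l - 2)/(l*(l + 5))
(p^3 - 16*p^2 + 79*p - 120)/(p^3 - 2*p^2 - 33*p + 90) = (p - 8)/(p + 6)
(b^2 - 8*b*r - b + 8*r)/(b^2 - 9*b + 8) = (b - 8*r)/(b - 8)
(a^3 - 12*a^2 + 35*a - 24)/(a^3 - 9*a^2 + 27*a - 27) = (a^2 - 9*a + 8)/(a^2 - 6*a + 9)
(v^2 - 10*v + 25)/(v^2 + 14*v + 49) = (v^2 - 10*v + 25)/(v^2 + 14*v + 49)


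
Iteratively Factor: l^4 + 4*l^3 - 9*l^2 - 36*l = (l + 4)*(l^3 - 9*l) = (l - 3)*(l + 4)*(l^2 + 3*l) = (l - 3)*(l + 3)*(l + 4)*(l)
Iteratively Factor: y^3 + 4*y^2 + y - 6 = (y + 3)*(y^2 + y - 2) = (y - 1)*(y + 3)*(y + 2)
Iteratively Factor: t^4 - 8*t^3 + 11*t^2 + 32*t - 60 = (t - 5)*(t^3 - 3*t^2 - 4*t + 12) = (t - 5)*(t - 3)*(t^2 - 4) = (t - 5)*(t - 3)*(t - 2)*(t + 2)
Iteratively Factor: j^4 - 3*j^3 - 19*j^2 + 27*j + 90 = (j + 2)*(j^3 - 5*j^2 - 9*j + 45) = (j - 5)*(j + 2)*(j^2 - 9) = (j - 5)*(j - 3)*(j + 2)*(j + 3)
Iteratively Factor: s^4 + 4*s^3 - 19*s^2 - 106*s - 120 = (s + 4)*(s^3 - 19*s - 30) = (s + 2)*(s + 4)*(s^2 - 2*s - 15) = (s + 2)*(s + 3)*(s + 4)*(s - 5)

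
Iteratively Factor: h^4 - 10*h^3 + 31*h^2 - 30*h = (h)*(h^3 - 10*h^2 + 31*h - 30) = h*(h - 2)*(h^2 - 8*h + 15) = h*(h - 5)*(h - 2)*(h - 3)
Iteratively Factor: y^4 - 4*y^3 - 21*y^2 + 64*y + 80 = (y - 4)*(y^3 - 21*y - 20) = (y - 4)*(y + 4)*(y^2 - 4*y - 5) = (y - 4)*(y + 1)*(y + 4)*(y - 5)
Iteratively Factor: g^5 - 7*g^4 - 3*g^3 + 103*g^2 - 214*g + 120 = (g + 4)*(g^4 - 11*g^3 + 41*g^2 - 61*g + 30) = (g - 1)*(g + 4)*(g^3 - 10*g^2 + 31*g - 30) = (g - 5)*(g - 1)*(g + 4)*(g^2 - 5*g + 6) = (g - 5)*(g - 3)*(g - 1)*(g + 4)*(g - 2)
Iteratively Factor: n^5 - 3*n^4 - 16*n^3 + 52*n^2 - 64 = (n + 4)*(n^4 - 7*n^3 + 12*n^2 + 4*n - 16) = (n - 2)*(n + 4)*(n^3 - 5*n^2 + 2*n + 8) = (n - 2)^2*(n + 4)*(n^2 - 3*n - 4) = (n - 2)^2*(n + 1)*(n + 4)*(n - 4)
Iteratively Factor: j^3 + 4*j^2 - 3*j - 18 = (j - 2)*(j^2 + 6*j + 9) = (j - 2)*(j + 3)*(j + 3)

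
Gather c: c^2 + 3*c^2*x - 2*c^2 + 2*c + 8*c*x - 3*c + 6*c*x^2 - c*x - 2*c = c^2*(3*x - 1) + c*(6*x^2 + 7*x - 3)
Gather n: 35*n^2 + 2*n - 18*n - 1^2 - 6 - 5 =35*n^2 - 16*n - 12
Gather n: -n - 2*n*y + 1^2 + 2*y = n*(-2*y - 1) + 2*y + 1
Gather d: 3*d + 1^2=3*d + 1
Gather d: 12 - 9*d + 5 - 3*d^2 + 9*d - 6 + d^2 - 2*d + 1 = -2*d^2 - 2*d + 12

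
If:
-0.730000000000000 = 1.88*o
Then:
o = -0.39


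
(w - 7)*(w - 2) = w^2 - 9*w + 14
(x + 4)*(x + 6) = x^2 + 10*x + 24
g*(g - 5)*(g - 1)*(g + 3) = g^4 - 3*g^3 - 13*g^2 + 15*g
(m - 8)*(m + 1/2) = m^2 - 15*m/2 - 4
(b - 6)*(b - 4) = b^2 - 10*b + 24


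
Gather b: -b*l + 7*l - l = -b*l + 6*l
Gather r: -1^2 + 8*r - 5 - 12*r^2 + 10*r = -12*r^2 + 18*r - 6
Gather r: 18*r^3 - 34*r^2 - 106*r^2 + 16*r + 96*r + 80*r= 18*r^3 - 140*r^2 + 192*r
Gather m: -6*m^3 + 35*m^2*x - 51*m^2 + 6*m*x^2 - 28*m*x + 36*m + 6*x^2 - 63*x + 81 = -6*m^3 + m^2*(35*x - 51) + m*(6*x^2 - 28*x + 36) + 6*x^2 - 63*x + 81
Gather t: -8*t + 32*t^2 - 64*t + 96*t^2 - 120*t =128*t^2 - 192*t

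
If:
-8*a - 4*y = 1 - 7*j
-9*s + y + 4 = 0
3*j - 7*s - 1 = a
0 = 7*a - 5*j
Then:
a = 235/171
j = 329/171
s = 83/171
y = 7/19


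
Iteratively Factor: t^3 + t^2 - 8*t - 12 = (t + 2)*(t^2 - t - 6) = (t + 2)^2*(t - 3)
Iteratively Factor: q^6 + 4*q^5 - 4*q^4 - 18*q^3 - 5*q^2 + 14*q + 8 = (q - 2)*(q^5 + 6*q^4 + 8*q^3 - 2*q^2 - 9*q - 4) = (q - 2)*(q - 1)*(q^4 + 7*q^3 + 15*q^2 + 13*q + 4) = (q - 2)*(q - 1)*(q + 1)*(q^3 + 6*q^2 + 9*q + 4) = (q - 2)*(q - 1)*(q + 1)^2*(q^2 + 5*q + 4) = (q - 2)*(q - 1)*(q + 1)^2*(q + 4)*(q + 1)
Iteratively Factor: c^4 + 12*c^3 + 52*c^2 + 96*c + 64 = (c + 2)*(c^3 + 10*c^2 + 32*c + 32) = (c + 2)*(c + 4)*(c^2 + 6*c + 8) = (c + 2)^2*(c + 4)*(c + 4)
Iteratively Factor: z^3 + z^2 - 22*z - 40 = (z - 5)*(z^2 + 6*z + 8) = (z - 5)*(z + 4)*(z + 2)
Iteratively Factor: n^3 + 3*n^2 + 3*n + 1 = (n + 1)*(n^2 + 2*n + 1) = (n + 1)^2*(n + 1)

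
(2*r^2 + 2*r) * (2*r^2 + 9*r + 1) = 4*r^4 + 22*r^3 + 20*r^2 + 2*r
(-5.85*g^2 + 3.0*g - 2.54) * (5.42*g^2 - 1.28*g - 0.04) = -31.707*g^4 + 23.748*g^3 - 17.3728*g^2 + 3.1312*g + 0.1016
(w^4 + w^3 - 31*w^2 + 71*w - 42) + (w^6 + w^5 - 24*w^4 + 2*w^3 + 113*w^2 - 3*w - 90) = w^6 + w^5 - 23*w^4 + 3*w^3 + 82*w^2 + 68*w - 132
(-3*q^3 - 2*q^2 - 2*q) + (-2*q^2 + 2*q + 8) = -3*q^3 - 4*q^2 + 8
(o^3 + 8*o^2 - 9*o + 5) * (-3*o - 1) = -3*o^4 - 25*o^3 + 19*o^2 - 6*o - 5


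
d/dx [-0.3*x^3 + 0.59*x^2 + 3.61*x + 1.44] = -0.9*x^2 + 1.18*x + 3.61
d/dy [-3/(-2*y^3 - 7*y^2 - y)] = 3*(-6*y^2 - 14*y - 1)/(y^2*(2*y^2 + 7*y + 1)^2)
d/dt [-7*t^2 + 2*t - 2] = 2 - 14*t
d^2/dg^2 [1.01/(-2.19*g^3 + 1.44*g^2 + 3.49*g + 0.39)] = ((13.2714*g - 2.9088)*(-2.19*g^3 + 1.44*g^2 + 3.49*g + 0.39) + 1.01*(-13.14*g^2 + 5.76*g + 6.98)*(-6.57*g^2 + 2.88*g + 3.49))/(-2.19*g^3 + 1.44*g^2 + 3.49*g + 0.39)^3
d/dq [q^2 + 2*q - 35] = 2*q + 2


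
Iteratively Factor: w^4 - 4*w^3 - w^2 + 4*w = (w)*(w^3 - 4*w^2 - w + 4) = w*(w - 4)*(w^2 - 1) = w*(w - 4)*(w + 1)*(w - 1)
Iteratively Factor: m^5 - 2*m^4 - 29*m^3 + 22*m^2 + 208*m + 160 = (m - 5)*(m^4 + 3*m^3 - 14*m^2 - 48*m - 32) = (m - 5)*(m + 2)*(m^3 + m^2 - 16*m - 16) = (m - 5)*(m - 4)*(m + 2)*(m^2 + 5*m + 4) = (m - 5)*(m - 4)*(m + 2)*(m + 4)*(m + 1)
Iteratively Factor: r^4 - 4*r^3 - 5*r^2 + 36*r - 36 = (r - 2)*(r^3 - 2*r^2 - 9*r + 18) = (r - 2)^2*(r^2 - 9) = (r - 3)*(r - 2)^2*(r + 3)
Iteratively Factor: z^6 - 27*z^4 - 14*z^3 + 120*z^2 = (z - 2)*(z^5 + 2*z^4 - 23*z^3 - 60*z^2) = (z - 2)*(z + 4)*(z^4 - 2*z^3 - 15*z^2) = (z - 5)*(z - 2)*(z + 4)*(z^3 + 3*z^2) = z*(z - 5)*(z - 2)*(z + 4)*(z^2 + 3*z) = z*(z - 5)*(z - 2)*(z + 3)*(z + 4)*(z)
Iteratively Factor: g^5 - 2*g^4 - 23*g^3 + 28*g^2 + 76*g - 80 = (g + 2)*(g^4 - 4*g^3 - 15*g^2 + 58*g - 40) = (g - 5)*(g + 2)*(g^3 + g^2 - 10*g + 8) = (g - 5)*(g - 1)*(g + 2)*(g^2 + 2*g - 8) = (g - 5)*(g - 2)*(g - 1)*(g + 2)*(g + 4)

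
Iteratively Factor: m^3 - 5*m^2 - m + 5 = (m - 5)*(m^2 - 1) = (m - 5)*(m + 1)*(m - 1)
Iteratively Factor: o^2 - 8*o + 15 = (o - 3)*(o - 5)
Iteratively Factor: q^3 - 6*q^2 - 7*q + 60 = (q - 4)*(q^2 - 2*q - 15) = (q - 4)*(q + 3)*(q - 5)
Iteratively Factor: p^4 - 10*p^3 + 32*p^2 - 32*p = (p - 2)*(p^3 - 8*p^2 + 16*p) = p*(p - 2)*(p^2 - 8*p + 16) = p*(p - 4)*(p - 2)*(p - 4)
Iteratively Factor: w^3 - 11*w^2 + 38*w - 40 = (w - 4)*(w^2 - 7*w + 10) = (w - 5)*(w - 4)*(w - 2)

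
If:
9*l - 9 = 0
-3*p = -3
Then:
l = 1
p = 1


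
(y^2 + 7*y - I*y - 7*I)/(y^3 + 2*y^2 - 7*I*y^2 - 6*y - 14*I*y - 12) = (y + 7)/(y^2 + y*(2 - 6*I) - 12*I)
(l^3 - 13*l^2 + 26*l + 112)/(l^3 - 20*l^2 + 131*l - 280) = (l + 2)/(l - 5)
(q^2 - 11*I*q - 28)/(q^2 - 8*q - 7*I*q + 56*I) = (q - 4*I)/(q - 8)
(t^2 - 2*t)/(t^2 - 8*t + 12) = t/(t - 6)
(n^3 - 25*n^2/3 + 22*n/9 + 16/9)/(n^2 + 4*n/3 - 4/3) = (3*n^2 - 23*n - 8)/(3*(n + 2))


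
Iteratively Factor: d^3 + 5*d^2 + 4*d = (d + 4)*(d^2 + d) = d*(d + 4)*(d + 1)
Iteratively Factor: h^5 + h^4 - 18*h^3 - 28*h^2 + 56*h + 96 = (h + 2)*(h^4 - h^3 - 16*h^2 + 4*h + 48) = (h - 2)*(h + 2)*(h^3 + h^2 - 14*h - 24) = (h - 2)*(h + 2)^2*(h^2 - h - 12) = (h - 4)*(h - 2)*(h + 2)^2*(h + 3)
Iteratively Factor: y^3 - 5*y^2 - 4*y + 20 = (y - 2)*(y^2 - 3*y - 10) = (y - 5)*(y - 2)*(y + 2)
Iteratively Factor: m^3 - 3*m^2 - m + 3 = (m + 1)*(m^2 - 4*m + 3) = (m - 3)*(m + 1)*(m - 1)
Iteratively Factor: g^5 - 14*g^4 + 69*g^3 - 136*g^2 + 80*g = (g - 1)*(g^4 - 13*g^3 + 56*g^2 - 80*g) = g*(g - 1)*(g^3 - 13*g^2 + 56*g - 80) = g*(g - 5)*(g - 1)*(g^2 - 8*g + 16) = g*(g - 5)*(g - 4)*(g - 1)*(g - 4)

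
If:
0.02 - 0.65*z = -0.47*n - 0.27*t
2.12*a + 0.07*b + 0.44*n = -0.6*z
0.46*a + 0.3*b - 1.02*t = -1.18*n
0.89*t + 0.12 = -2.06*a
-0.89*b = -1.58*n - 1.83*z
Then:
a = 0.30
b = -1.86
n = -0.37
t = -0.84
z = -0.58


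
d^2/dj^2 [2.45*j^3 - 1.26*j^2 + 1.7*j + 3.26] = 14.7*j - 2.52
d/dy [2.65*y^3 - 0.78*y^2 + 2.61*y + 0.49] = 7.95*y^2 - 1.56*y + 2.61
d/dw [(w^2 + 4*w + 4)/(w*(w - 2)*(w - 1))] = (-w^4 - 8*w^3 + 2*w^2 + 24*w - 8)/(w^2*(w^4 - 6*w^3 + 13*w^2 - 12*w + 4))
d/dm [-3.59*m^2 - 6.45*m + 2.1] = -7.18*m - 6.45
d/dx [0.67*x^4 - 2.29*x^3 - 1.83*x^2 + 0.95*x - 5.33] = 2.68*x^3 - 6.87*x^2 - 3.66*x + 0.95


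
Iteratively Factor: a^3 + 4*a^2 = (a + 4)*(a^2) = a*(a + 4)*(a)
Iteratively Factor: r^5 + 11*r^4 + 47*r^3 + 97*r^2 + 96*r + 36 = (r + 2)*(r^4 + 9*r^3 + 29*r^2 + 39*r + 18) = (r + 2)^2*(r^3 + 7*r^2 + 15*r + 9) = (r + 1)*(r + 2)^2*(r^2 + 6*r + 9) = (r + 1)*(r + 2)^2*(r + 3)*(r + 3)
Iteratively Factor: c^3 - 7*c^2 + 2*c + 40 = (c + 2)*(c^2 - 9*c + 20) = (c - 4)*(c + 2)*(c - 5)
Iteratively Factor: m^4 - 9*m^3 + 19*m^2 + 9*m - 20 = (m + 1)*(m^3 - 10*m^2 + 29*m - 20) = (m - 1)*(m + 1)*(m^2 - 9*m + 20) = (m - 5)*(m - 1)*(m + 1)*(m - 4)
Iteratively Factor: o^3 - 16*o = (o)*(o^2 - 16) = o*(o + 4)*(o - 4)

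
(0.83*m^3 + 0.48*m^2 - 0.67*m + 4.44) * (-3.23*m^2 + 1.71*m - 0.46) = -2.6809*m^5 - 0.1311*m^4 + 2.6031*m^3 - 15.7077*m^2 + 7.9006*m - 2.0424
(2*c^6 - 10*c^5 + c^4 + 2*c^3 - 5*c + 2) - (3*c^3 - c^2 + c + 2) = 2*c^6 - 10*c^5 + c^4 - c^3 + c^2 - 6*c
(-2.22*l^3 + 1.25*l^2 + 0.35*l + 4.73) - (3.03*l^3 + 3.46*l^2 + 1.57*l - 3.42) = -5.25*l^3 - 2.21*l^2 - 1.22*l + 8.15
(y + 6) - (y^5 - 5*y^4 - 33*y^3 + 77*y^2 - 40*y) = -y^5 + 5*y^4 + 33*y^3 - 77*y^2 + 41*y + 6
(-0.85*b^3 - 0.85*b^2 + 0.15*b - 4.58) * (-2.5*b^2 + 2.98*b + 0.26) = 2.125*b^5 - 0.408*b^4 - 3.129*b^3 + 11.676*b^2 - 13.6094*b - 1.1908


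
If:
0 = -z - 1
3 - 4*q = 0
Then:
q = 3/4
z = -1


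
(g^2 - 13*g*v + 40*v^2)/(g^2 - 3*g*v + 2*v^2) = (g^2 - 13*g*v + 40*v^2)/(g^2 - 3*g*v + 2*v^2)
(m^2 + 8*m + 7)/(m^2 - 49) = (m + 1)/(m - 7)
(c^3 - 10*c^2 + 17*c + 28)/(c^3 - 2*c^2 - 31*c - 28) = (c - 4)/(c + 4)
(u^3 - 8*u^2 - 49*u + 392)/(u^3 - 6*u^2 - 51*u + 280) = (u - 7)/(u - 5)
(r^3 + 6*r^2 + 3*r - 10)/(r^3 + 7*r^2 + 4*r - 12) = (r + 5)/(r + 6)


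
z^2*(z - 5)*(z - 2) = z^4 - 7*z^3 + 10*z^2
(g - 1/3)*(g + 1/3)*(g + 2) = g^3 + 2*g^2 - g/9 - 2/9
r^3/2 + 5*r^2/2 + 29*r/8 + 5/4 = (r/2 + 1)*(r + 1/2)*(r + 5/2)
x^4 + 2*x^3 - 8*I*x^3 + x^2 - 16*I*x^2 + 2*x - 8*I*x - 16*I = (x + 2)*(x - 8*I)*(x - I)*(x + I)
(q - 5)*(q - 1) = q^2 - 6*q + 5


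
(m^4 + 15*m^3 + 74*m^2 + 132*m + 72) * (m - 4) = m^5 + 11*m^4 + 14*m^3 - 164*m^2 - 456*m - 288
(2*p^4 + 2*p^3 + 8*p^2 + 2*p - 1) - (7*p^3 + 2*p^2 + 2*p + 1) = 2*p^4 - 5*p^3 + 6*p^2 - 2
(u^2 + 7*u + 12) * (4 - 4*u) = -4*u^3 - 24*u^2 - 20*u + 48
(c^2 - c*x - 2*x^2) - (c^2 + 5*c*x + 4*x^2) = -6*c*x - 6*x^2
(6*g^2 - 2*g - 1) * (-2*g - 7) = -12*g^3 - 38*g^2 + 16*g + 7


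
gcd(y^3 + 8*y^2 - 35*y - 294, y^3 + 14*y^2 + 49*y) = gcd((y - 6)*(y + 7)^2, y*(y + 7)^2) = y^2 + 14*y + 49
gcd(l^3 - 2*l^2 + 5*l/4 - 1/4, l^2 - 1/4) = l - 1/2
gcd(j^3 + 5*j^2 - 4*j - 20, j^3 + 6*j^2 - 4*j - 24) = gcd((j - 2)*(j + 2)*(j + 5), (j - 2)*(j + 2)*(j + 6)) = j^2 - 4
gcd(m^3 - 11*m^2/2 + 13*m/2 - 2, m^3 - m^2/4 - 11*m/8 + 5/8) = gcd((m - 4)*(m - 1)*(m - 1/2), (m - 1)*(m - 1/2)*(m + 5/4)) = m^2 - 3*m/2 + 1/2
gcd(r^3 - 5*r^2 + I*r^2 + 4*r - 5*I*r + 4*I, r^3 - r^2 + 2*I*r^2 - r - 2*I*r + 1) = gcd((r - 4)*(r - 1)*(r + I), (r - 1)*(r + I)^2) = r^2 + r*(-1 + I) - I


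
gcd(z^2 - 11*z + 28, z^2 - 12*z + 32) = z - 4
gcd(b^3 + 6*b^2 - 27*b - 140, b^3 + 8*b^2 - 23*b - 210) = b^2 + 2*b - 35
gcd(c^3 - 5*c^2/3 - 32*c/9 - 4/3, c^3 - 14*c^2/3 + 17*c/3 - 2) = c - 3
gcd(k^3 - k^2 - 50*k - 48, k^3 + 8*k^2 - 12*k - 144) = k + 6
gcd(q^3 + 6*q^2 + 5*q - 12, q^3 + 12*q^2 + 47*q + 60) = q^2 + 7*q + 12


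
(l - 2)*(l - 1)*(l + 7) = l^3 + 4*l^2 - 19*l + 14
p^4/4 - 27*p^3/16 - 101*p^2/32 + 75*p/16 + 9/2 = (p/4 + 1/2)*(p - 8)*(p - 3/2)*(p + 3/4)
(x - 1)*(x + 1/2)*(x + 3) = x^3 + 5*x^2/2 - 2*x - 3/2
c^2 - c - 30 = (c - 6)*(c + 5)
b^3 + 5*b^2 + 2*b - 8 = (b - 1)*(b + 2)*(b + 4)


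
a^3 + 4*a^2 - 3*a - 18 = (a - 2)*(a + 3)^2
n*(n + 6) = n^2 + 6*n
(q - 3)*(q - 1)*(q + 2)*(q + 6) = q^4 + 4*q^3 - 17*q^2 - 24*q + 36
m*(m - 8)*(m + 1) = m^3 - 7*m^2 - 8*m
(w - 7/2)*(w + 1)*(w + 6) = w^3 + 7*w^2/2 - 37*w/2 - 21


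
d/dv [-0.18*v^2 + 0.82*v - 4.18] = 0.82 - 0.36*v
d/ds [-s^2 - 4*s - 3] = -2*s - 4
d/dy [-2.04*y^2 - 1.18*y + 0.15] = -4.08*y - 1.18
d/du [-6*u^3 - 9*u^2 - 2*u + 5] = -18*u^2 - 18*u - 2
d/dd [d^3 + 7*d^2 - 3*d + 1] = 3*d^2 + 14*d - 3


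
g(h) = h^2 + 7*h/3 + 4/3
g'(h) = 2*h + 7/3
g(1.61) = 7.68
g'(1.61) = 5.55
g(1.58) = 7.52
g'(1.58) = 5.49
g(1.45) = 6.82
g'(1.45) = 5.23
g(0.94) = 4.41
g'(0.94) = 4.21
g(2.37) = 12.48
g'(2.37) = 7.07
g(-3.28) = 4.44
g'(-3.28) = -4.23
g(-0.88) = 0.05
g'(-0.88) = 0.57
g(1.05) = 4.89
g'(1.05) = 4.43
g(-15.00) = 191.33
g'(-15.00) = -27.67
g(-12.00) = 117.33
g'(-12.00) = -21.67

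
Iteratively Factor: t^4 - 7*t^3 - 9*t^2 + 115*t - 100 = (t - 1)*(t^3 - 6*t^2 - 15*t + 100) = (t - 5)*(t - 1)*(t^2 - t - 20) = (t - 5)^2*(t - 1)*(t + 4)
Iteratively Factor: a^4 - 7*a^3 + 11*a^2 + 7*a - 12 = (a - 3)*(a^3 - 4*a^2 - a + 4) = (a - 4)*(a - 3)*(a^2 - 1) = (a - 4)*(a - 3)*(a - 1)*(a + 1)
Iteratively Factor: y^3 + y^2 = (y)*(y^2 + y) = y*(y + 1)*(y)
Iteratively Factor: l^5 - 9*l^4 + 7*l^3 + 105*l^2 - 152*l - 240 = (l + 3)*(l^4 - 12*l^3 + 43*l^2 - 24*l - 80) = (l - 5)*(l + 3)*(l^3 - 7*l^2 + 8*l + 16) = (l - 5)*(l + 1)*(l + 3)*(l^2 - 8*l + 16) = (l - 5)*(l - 4)*(l + 1)*(l + 3)*(l - 4)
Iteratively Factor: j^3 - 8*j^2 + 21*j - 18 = (j - 3)*(j^2 - 5*j + 6) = (j - 3)^2*(j - 2)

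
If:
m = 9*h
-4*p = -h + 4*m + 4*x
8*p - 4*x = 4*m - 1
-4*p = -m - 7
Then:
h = -11/13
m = -99/13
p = -2/13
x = 393/52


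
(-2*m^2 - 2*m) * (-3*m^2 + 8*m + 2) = 6*m^4 - 10*m^3 - 20*m^2 - 4*m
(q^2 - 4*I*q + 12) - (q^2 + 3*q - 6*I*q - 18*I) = -3*q + 2*I*q + 12 + 18*I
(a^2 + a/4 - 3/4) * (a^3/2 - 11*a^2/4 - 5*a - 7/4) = a^5/2 - 21*a^4/8 - 97*a^3/16 - 15*a^2/16 + 53*a/16 + 21/16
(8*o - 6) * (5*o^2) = 40*o^3 - 30*o^2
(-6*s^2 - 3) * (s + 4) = -6*s^3 - 24*s^2 - 3*s - 12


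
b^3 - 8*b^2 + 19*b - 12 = (b - 4)*(b - 3)*(b - 1)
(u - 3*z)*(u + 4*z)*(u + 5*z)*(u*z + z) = u^4*z + 6*u^3*z^2 + u^3*z - 7*u^2*z^3 + 6*u^2*z^2 - 60*u*z^4 - 7*u*z^3 - 60*z^4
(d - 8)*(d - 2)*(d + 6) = d^3 - 4*d^2 - 44*d + 96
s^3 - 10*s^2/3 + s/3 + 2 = (s - 3)*(s - 1)*(s + 2/3)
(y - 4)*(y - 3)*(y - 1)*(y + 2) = y^4 - 6*y^3 + 3*y^2 + 26*y - 24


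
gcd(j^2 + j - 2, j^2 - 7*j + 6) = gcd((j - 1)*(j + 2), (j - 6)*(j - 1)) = j - 1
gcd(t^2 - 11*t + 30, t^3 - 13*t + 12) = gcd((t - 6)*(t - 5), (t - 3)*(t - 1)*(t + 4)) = 1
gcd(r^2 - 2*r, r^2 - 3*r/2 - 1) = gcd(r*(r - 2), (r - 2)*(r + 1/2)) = r - 2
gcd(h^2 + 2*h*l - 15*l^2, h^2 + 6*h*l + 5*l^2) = h + 5*l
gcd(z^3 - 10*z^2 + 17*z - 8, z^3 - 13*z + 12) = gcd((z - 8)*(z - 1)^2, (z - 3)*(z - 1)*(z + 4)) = z - 1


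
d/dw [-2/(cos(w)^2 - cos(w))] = 2*(sin(w)/cos(w)^2 - 2*tan(w))/(cos(w) - 1)^2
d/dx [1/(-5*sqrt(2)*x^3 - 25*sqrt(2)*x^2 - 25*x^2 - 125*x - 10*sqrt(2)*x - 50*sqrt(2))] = (3*sqrt(2)*x^2 + 10*x + 10*sqrt(2)*x + 2*sqrt(2) + 25)/(5*(sqrt(2)*x^3 + 5*x^2 + 5*sqrt(2)*x^2 + 2*sqrt(2)*x + 25*x + 10*sqrt(2))^2)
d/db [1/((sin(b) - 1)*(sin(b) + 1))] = -2*sin(b)/cos(b)^3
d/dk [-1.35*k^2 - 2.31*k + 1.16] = -2.7*k - 2.31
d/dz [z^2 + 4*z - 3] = 2*z + 4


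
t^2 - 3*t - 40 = (t - 8)*(t + 5)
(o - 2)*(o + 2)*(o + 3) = o^3 + 3*o^2 - 4*o - 12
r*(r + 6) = r^2 + 6*r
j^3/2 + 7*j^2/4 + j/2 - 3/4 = (j/2 + 1/2)*(j - 1/2)*(j + 3)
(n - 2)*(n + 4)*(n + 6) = n^3 + 8*n^2 + 4*n - 48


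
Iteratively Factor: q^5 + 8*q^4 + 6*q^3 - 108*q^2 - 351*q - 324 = (q + 3)*(q^4 + 5*q^3 - 9*q^2 - 81*q - 108) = (q - 4)*(q + 3)*(q^3 + 9*q^2 + 27*q + 27) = (q - 4)*(q + 3)^2*(q^2 + 6*q + 9) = (q - 4)*(q + 3)^3*(q + 3)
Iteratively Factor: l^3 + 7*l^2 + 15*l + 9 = (l + 3)*(l^2 + 4*l + 3) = (l + 1)*(l + 3)*(l + 3)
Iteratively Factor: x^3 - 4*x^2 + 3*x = (x)*(x^2 - 4*x + 3) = x*(x - 3)*(x - 1)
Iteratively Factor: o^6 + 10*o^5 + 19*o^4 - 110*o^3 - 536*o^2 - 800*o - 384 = (o + 4)*(o^5 + 6*o^4 - 5*o^3 - 90*o^2 - 176*o - 96) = (o + 4)^2*(o^4 + 2*o^3 - 13*o^2 - 38*o - 24) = (o + 1)*(o + 4)^2*(o^3 + o^2 - 14*o - 24) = (o + 1)*(o + 2)*(o + 4)^2*(o^2 - o - 12) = (o - 4)*(o + 1)*(o + 2)*(o + 4)^2*(o + 3)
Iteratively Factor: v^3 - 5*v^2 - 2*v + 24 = (v - 3)*(v^2 - 2*v - 8) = (v - 4)*(v - 3)*(v + 2)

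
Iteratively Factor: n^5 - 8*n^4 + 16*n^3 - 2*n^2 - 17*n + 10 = (n - 1)*(n^4 - 7*n^3 + 9*n^2 + 7*n - 10) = (n - 1)^2*(n^3 - 6*n^2 + 3*n + 10) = (n - 5)*(n - 1)^2*(n^2 - n - 2) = (n - 5)*(n - 1)^2*(n + 1)*(n - 2)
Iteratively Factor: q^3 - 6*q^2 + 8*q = (q)*(q^2 - 6*q + 8) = q*(q - 2)*(q - 4)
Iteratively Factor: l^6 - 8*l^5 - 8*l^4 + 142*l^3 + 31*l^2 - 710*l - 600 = (l - 5)*(l^5 - 3*l^4 - 23*l^3 + 27*l^2 + 166*l + 120) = (l - 5)*(l + 2)*(l^4 - 5*l^3 - 13*l^2 + 53*l + 60) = (l - 5)*(l + 1)*(l + 2)*(l^3 - 6*l^2 - 7*l + 60) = (l - 5)*(l + 1)*(l + 2)*(l + 3)*(l^2 - 9*l + 20) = (l - 5)^2*(l + 1)*(l + 2)*(l + 3)*(l - 4)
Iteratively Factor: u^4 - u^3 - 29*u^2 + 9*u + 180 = (u - 5)*(u^3 + 4*u^2 - 9*u - 36) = (u - 5)*(u - 3)*(u^2 + 7*u + 12) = (u - 5)*(u - 3)*(u + 4)*(u + 3)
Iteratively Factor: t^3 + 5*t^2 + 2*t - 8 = (t + 2)*(t^2 + 3*t - 4) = (t + 2)*(t + 4)*(t - 1)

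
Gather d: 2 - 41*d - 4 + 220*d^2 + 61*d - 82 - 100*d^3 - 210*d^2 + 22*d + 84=-100*d^3 + 10*d^2 + 42*d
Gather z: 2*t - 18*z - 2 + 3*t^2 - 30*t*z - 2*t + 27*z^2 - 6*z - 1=3*t^2 + 27*z^2 + z*(-30*t - 24) - 3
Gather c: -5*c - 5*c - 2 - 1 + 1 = -10*c - 2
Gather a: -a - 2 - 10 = -a - 12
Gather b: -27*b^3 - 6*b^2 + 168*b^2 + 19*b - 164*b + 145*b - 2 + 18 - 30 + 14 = -27*b^3 + 162*b^2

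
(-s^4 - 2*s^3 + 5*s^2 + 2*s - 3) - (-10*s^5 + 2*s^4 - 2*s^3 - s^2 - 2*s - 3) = 10*s^5 - 3*s^4 + 6*s^2 + 4*s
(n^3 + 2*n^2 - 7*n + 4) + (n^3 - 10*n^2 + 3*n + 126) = 2*n^3 - 8*n^2 - 4*n + 130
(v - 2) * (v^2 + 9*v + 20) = v^3 + 7*v^2 + 2*v - 40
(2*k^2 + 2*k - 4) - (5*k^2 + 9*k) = -3*k^2 - 7*k - 4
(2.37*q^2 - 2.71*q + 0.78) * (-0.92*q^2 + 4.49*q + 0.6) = -2.1804*q^4 + 13.1345*q^3 - 11.4635*q^2 + 1.8762*q + 0.468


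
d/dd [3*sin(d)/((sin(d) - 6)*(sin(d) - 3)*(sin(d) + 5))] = 6*(-sin(d)^3 + 2*sin(d)^2 + 45)*cos(d)/((sin(d) - 6)^2*(sin(d) - 3)^2*(sin(d) + 5)^2)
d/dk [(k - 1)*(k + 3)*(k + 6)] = 3*k^2 + 16*k + 9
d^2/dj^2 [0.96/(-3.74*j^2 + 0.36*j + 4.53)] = (-26.856192*j^2 + 2.585088*j + 0.96*(7.48*j - 0.36)*(14.96*j - 0.72) + 32.529024)/(-3.74*j^2 + 0.36*j + 4.53)^3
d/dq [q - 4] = 1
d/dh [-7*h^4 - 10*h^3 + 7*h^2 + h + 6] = -28*h^3 - 30*h^2 + 14*h + 1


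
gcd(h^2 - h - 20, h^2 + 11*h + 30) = 1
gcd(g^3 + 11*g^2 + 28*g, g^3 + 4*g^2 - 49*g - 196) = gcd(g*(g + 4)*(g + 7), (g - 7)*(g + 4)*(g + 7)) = g^2 + 11*g + 28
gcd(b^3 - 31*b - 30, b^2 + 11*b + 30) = b + 5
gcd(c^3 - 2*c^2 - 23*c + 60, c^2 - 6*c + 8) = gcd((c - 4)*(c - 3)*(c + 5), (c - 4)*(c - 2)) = c - 4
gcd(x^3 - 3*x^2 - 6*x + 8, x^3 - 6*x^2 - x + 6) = x - 1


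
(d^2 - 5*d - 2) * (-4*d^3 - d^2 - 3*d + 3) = -4*d^5 + 19*d^4 + 10*d^3 + 20*d^2 - 9*d - 6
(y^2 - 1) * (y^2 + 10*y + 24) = y^4 + 10*y^3 + 23*y^2 - 10*y - 24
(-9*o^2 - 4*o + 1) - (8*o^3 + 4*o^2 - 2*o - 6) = -8*o^3 - 13*o^2 - 2*o + 7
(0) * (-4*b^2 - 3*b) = 0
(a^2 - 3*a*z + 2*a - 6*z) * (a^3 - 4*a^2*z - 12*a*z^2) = a^5 - 7*a^4*z + 2*a^4 - 14*a^3*z + 36*a^2*z^3 + 72*a*z^3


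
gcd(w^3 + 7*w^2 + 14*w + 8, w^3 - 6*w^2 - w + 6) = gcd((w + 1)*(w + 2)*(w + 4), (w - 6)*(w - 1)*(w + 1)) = w + 1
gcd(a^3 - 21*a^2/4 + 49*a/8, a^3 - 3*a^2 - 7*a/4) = a^2 - 7*a/2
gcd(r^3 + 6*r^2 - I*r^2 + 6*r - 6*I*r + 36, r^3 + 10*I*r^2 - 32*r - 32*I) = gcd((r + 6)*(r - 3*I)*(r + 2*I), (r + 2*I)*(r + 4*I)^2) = r + 2*I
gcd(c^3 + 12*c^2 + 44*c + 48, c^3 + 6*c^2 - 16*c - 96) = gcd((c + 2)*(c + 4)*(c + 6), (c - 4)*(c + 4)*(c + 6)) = c^2 + 10*c + 24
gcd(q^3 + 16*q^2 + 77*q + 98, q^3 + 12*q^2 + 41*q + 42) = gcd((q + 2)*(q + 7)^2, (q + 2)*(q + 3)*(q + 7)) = q^2 + 9*q + 14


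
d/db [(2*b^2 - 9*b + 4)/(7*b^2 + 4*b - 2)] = (71*b^2 - 64*b + 2)/(49*b^4 + 56*b^3 - 12*b^2 - 16*b + 4)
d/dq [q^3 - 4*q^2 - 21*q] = 3*q^2 - 8*q - 21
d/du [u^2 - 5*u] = 2*u - 5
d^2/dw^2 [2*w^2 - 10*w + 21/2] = 4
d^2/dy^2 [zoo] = 0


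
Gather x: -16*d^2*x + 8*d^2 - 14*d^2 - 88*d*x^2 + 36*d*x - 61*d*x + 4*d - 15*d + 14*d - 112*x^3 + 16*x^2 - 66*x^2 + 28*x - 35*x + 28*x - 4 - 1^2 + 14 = -6*d^2 + 3*d - 112*x^3 + x^2*(-88*d - 50) + x*(-16*d^2 - 25*d + 21) + 9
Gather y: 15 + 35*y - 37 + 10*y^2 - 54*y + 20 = 10*y^2 - 19*y - 2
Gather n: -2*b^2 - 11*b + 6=-2*b^2 - 11*b + 6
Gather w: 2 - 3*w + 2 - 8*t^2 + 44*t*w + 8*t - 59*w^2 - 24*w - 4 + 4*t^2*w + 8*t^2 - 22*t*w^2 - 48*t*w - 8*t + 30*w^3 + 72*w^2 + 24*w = 30*w^3 + w^2*(13 - 22*t) + w*(4*t^2 - 4*t - 3)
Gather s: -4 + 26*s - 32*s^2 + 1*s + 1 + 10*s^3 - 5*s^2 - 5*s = 10*s^3 - 37*s^2 + 22*s - 3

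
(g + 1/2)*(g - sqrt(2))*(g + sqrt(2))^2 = g^4 + g^3/2 + sqrt(2)*g^3 - 2*g^2 + sqrt(2)*g^2/2 - 2*sqrt(2)*g - g - sqrt(2)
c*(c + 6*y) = c^2 + 6*c*y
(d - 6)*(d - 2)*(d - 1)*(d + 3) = d^4 - 6*d^3 - 7*d^2 + 48*d - 36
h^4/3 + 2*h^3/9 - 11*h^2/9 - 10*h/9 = h*(h/3 + 1/3)*(h - 2)*(h + 5/3)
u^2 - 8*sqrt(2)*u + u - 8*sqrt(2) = (u + 1)*(u - 8*sqrt(2))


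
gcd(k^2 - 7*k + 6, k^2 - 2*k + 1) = k - 1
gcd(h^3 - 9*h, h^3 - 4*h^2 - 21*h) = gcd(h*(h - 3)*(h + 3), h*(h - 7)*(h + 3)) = h^2 + 3*h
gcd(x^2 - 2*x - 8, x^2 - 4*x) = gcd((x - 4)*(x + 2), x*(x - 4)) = x - 4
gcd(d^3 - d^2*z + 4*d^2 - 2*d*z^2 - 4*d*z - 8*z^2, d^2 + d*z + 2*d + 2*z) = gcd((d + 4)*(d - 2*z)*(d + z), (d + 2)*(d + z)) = d + z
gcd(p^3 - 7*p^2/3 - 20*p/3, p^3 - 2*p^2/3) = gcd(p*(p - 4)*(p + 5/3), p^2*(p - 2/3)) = p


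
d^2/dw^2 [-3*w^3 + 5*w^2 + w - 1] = 10 - 18*w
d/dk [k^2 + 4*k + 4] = 2*k + 4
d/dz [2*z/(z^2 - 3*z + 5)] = 2*(5 - z^2)/(z^4 - 6*z^3 + 19*z^2 - 30*z + 25)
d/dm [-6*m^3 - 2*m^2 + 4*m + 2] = -18*m^2 - 4*m + 4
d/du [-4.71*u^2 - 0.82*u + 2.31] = -9.42*u - 0.82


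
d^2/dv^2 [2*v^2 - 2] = 4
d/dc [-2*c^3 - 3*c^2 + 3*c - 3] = -6*c^2 - 6*c + 3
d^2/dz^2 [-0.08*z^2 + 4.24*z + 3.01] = -0.160000000000000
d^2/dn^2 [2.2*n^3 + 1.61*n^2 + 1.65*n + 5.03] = 13.2*n + 3.22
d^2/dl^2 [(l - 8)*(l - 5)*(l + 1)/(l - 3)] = 2*(l^3 - 9*l^2 + 27*l + 13)/(l^3 - 9*l^2 + 27*l - 27)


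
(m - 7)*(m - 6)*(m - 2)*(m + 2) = m^4 - 13*m^3 + 38*m^2 + 52*m - 168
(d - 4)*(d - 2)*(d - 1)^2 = d^4 - 8*d^3 + 21*d^2 - 22*d + 8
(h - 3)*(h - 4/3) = h^2 - 13*h/3 + 4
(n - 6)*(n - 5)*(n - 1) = n^3 - 12*n^2 + 41*n - 30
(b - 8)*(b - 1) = b^2 - 9*b + 8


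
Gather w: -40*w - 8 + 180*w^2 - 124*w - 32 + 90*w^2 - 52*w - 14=270*w^2 - 216*w - 54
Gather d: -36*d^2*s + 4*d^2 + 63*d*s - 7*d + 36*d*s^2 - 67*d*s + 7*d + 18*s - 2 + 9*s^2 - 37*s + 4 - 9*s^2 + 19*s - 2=d^2*(4 - 36*s) + d*(36*s^2 - 4*s)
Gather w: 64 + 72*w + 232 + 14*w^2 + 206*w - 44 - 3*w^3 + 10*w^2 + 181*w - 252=-3*w^3 + 24*w^2 + 459*w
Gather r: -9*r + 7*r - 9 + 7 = -2*r - 2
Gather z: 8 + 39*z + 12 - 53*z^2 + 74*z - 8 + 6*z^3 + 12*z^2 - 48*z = 6*z^3 - 41*z^2 + 65*z + 12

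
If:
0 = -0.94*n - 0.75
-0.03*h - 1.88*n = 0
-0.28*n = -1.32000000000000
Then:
No Solution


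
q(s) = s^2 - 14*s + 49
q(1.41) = 31.25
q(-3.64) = 113.21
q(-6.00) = 169.00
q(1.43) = 31.02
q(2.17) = 23.33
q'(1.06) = -11.88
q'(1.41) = -11.18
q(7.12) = 0.01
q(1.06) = 35.28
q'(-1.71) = -17.42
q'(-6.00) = -26.00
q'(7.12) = 0.24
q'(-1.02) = -16.04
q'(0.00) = -14.00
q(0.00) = 49.00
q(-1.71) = 75.86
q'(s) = 2*s - 14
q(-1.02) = 64.32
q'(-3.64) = -21.28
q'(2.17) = -9.66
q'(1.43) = -11.14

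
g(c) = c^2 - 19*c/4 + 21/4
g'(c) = 2*c - 19/4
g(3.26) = 0.39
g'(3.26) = 1.77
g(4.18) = 2.87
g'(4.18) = 3.61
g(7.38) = 24.66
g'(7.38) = 10.01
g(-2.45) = 22.89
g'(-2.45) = -9.65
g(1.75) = 0.00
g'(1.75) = -1.25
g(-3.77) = 37.37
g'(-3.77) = -12.29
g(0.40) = 3.51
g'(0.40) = -3.95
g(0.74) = 2.28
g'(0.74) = -3.27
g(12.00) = 92.25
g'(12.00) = 19.25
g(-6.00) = 69.75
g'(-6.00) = -16.75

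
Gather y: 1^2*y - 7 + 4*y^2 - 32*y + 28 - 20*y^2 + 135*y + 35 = -16*y^2 + 104*y + 56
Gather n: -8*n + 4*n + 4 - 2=2 - 4*n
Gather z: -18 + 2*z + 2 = 2*z - 16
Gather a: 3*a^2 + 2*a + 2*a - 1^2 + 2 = 3*a^2 + 4*a + 1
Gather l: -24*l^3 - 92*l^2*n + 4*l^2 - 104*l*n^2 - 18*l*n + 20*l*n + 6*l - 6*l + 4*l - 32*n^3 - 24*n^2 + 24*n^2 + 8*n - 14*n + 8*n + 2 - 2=-24*l^3 + l^2*(4 - 92*n) + l*(-104*n^2 + 2*n + 4) - 32*n^3 + 2*n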